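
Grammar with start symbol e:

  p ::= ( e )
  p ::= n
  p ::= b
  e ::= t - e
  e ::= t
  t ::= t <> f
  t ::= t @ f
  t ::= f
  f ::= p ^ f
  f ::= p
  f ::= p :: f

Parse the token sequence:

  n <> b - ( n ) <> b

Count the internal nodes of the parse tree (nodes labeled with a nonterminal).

[e [t [t [f [p n]]] <> [f [p b]]] - [e [t [t [f [p ( [e [t [f [p n]]]] )]]] <> [f [p b]]]]]

18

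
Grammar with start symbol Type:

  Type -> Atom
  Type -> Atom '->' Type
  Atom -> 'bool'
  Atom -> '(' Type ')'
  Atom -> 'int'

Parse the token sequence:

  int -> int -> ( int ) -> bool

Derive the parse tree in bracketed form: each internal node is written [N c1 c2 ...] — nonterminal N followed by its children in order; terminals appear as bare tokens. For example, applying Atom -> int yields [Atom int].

[Type [Atom int] -> [Type [Atom int] -> [Type [Atom ( [Type [Atom int]] )] -> [Type [Atom bool]]]]]

Type
Atom -> Type
int -> Type
int -> Atom -> Type
int -> int -> Type
int -> int -> Atom -> Type
int -> int -> ( Type ) -> Type
int -> int -> ( Atom ) -> Type
int -> int -> ( int ) -> Type
int -> int -> ( int ) -> Atom
int -> int -> ( int ) -> bool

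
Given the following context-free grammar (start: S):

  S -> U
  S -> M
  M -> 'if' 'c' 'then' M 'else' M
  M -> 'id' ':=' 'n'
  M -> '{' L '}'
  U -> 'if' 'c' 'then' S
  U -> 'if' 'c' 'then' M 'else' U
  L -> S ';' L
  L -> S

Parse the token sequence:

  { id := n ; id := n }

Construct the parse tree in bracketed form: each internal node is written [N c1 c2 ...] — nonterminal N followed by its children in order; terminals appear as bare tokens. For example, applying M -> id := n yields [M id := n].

[S [M { [L [S [M id := n]] ; [L [S [M id := n]]]] }]]

S
M
{ L }
{ S ; L }
{ M ; L }
{ id := n ; L }
{ id := n ; S }
{ id := n ; M }
{ id := n ; id := n }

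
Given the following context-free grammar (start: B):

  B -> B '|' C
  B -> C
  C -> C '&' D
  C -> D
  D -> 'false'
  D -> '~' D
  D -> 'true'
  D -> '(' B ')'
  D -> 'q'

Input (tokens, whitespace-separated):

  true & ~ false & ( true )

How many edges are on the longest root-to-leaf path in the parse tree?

6

[B [C [C [C [D true]] & [D ~ [D false]]] & [D ( [B [C [D true]]] )]]]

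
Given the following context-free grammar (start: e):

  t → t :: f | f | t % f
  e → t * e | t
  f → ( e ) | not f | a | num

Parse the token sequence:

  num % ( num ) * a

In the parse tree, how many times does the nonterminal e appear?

[e [t [t [f num]] % [f ( [e [t [f num]]] )]] * [e [t [f a]]]]

3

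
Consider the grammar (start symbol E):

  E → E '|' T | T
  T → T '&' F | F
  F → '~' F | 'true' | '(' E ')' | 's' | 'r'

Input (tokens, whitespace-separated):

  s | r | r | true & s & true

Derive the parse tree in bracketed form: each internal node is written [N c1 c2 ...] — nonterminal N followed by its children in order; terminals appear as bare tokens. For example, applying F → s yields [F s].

E
E | T
E | T | T
E | T | T | T
T | T | T | T
F | T | T | T
s | T | T | T
s | F | T | T
s | r | T | T
s | r | F | T
s | r | r | T
s | r | r | T & F
s | r | r | T & F & F
s | r | r | F & F & F
s | r | r | true & F & F
s | r | r | true & s & F
s | r | r | true & s & true

[E [E [E [E [T [F s]]] | [T [F r]]] | [T [F r]]] | [T [T [T [F true]] & [F s]] & [F true]]]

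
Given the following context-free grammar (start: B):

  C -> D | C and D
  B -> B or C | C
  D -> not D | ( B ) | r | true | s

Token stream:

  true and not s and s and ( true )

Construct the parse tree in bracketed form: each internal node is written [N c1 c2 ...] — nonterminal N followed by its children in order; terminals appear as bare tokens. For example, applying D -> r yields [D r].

[B [C [C [C [C [D true]] and [D not [D s]]] and [D s]] and [D ( [B [C [D true]]] )]]]

B
C
C and D
C and D and D
C and D and D and D
D and D and D and D
true and D and D and D
true and not D and D and D
true and not s and D and D
true and not s and s and D
true and not s and s and ( B )
true and not s and s and ( C )
true and not s and s and ( D )
true and not s and s and ( true )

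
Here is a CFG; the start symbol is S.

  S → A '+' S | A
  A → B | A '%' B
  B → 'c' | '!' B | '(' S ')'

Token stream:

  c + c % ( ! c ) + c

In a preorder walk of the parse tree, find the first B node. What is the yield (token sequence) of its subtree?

[S [A [B c]] + [S [A [A [B c]] % [B ( [S [A [B ! [B c]]]] )]] + [S [A [B c]]]]]

c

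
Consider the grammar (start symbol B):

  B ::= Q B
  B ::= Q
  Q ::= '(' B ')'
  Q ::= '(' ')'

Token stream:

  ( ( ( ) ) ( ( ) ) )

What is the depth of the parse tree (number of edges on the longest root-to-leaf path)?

[B [Q ( [B [Q ( [B [Q ( )]] )] [B [Q ( [B [Q ( )]] )]]] )]]

7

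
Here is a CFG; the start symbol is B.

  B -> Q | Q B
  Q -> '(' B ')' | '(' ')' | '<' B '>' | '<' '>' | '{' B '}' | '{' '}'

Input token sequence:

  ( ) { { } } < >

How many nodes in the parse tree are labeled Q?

4

[B [Q ( )] [B [Q { [B [Q { }]] }] [B [Q < >]]]]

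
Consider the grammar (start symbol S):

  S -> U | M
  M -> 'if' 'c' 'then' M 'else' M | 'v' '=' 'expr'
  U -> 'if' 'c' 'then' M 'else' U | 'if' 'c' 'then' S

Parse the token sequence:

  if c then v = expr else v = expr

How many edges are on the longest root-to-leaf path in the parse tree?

3

[S [M if c then [M v = expr] else [M v = expr]]]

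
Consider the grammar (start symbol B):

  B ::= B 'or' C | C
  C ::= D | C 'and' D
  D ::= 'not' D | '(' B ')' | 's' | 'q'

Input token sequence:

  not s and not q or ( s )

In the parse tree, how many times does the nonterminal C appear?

[B [B [C [C [D not [D s]]] and [D not [D q]]]] or [C [D ( [B [C [D s]]] )]]]

4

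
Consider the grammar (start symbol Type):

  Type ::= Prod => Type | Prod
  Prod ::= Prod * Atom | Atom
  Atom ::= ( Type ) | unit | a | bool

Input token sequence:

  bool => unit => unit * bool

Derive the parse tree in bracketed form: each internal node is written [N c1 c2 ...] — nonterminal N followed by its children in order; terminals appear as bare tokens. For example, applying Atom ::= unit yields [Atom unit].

Type
Prod => Type
Atom => Type
bool => Type
bool => Prod => Type
bool => Atom => Type
bool => unit => Type
bool => unit => Prod
bool => unit => Prod * Atom
bool => unit => Atom * Atom
bool => unit => unit * Atom
bool => unit => unit * bool

[Type [Prod [Atom bool]] => [Type [Prod [Atom unit]] => [Type [Prod [Prod [Atom unit]] * [Atom bool]]]]]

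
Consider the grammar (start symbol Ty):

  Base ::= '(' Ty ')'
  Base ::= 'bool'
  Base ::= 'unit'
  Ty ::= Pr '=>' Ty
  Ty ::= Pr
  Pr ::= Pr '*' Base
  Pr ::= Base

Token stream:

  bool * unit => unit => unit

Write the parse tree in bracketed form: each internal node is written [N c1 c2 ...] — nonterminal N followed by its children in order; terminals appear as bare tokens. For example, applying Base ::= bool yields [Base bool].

[Ty [Pr [Pr [Base bool]] * [Base unit]] => [Ty [Pr [Base unit]] => [Ty [Pr [Base unit]]]]]

Ty
Pr => Ty
Pr * Base => Ty
Base * Base => Ty
bool * Base => Ty
bool * unit => Ty
bool * unit => Pr => Ty
bool * unit => Base => Ty
bool * unit => unit => Ty
bool * unit => unit => Pr
bool * unit => unit => Base
bool * unit => unit => unit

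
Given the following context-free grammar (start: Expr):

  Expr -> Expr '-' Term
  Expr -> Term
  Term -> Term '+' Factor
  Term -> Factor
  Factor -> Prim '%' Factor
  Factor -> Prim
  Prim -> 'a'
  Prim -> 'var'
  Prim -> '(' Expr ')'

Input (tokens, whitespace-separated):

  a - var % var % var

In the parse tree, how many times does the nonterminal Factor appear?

[Expr [Expr [Term [Factor [Prim a]]]] - [Term [Factor [Prim var] % [Factor [Prim var] % [Factor [Prim var]]]]]]

4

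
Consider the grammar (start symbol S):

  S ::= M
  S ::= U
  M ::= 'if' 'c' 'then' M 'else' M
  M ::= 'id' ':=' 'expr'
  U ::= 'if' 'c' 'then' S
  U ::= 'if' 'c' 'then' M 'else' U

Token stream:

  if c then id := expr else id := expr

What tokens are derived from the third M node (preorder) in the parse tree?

id := expr

[S [M if c then [M id := expr] else [M id := expr]]]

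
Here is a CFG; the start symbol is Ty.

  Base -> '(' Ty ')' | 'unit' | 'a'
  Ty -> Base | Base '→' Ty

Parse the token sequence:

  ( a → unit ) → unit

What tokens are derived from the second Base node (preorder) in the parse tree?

a

[Ty [Base ( [Ty [Base a] → [Ty [Base unit]]] )] → [Ty [Base unit]]]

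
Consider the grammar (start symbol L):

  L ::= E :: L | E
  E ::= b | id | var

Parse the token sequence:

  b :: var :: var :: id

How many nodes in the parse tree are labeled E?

[L [E b] :: [L [E var] :: [L [E var] :: [L [E id]]]]]

4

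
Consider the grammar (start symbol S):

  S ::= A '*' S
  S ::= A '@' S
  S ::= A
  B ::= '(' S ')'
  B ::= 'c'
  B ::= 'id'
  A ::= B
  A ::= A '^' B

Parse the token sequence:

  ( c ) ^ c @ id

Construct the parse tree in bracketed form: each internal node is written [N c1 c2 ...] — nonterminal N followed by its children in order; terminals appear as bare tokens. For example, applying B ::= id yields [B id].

S
A @ S
A ^ B @ S
B ^ B @ S
( S ) ^ B @ S
( A ) ^ B @ S
( B ) ^ B @ S
( c ) ^ B @ S
( c ) ^ c @ S
( c ) ^ c @ A
( c ) ^ c @ B
( c ) ^ c @ id

[S [A [A [B ( [S [A [B c]]] )]] ^ [B c]] @ [S [A [B id]]]]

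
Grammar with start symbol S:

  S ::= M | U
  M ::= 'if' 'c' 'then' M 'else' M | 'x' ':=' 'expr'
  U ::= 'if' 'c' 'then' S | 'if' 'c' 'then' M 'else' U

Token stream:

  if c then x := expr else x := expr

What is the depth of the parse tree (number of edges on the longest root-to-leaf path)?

3

[S [M if c then [M x := expr] else [M x := expr]]]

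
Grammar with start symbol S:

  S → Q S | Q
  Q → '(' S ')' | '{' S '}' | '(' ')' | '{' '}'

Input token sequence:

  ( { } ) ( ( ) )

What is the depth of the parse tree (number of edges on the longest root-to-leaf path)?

5

[S [Q ( [S [Q { }]] )] [S [Q ( [S [Q ( )]] )]]]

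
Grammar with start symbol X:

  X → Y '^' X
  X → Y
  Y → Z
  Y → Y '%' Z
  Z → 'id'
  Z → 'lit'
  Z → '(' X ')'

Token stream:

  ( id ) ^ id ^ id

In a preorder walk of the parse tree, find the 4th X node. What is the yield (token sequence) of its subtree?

[X [Y [Z ( [X [Y [Z id]]] )]] ^ [X [Y [Z id]] ^ [X [Y [Z id]]]]]

id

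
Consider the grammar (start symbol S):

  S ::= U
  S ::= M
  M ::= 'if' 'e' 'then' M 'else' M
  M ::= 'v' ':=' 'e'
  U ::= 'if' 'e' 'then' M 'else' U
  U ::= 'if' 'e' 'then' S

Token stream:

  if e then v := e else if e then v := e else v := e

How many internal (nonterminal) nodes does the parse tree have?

6

[S [M if e then [M v := e] else [M if e then [M v := e] else [M v := e]]]]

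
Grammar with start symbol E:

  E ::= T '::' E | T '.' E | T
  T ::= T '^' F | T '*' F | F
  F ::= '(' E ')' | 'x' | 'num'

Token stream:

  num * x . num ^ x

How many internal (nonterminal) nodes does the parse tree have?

10

[E [T [T [F num]] * [F x]] . [E [T [T [F num]] ^ [F x]]]]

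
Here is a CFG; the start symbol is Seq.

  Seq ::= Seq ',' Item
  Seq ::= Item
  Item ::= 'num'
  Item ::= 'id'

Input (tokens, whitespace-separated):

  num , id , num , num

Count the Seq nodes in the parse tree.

[Seq [Seq [Seq [Seq [Item num]] , [Item id]] , [Item num]] , [Item num]]

4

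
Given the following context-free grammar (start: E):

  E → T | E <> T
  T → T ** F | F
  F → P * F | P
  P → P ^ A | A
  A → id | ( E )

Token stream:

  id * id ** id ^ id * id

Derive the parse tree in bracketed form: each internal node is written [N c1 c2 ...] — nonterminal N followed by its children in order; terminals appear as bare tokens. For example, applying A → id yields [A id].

E
T
T ** F
F ** F
P * F ** F
A * F ** F
id * F ** F
id * P ** F
id * A ** F
id * id ** F
id * id ** P * F
id * id ** P ^ A * F
id * id ** A ^ A * F
id * id ** id ^ A * F
id * id ** id ^ id * F
id * id ** id ^ id * P
id * id ** id ^ id * A
id * id ** id ^ id * id

[E [T [T [F [P [A id]] * [F [P [A id]]]]] ** [F [P [P [A id]] ^ [A id]] * [F [P [A id]]]]]]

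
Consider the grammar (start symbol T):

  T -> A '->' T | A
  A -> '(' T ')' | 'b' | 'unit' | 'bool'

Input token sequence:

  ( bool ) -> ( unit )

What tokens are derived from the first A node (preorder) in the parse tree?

( bool )

[T [A ( [T [A bool]] )] -> [T [A ( [T [A unit]] )]]]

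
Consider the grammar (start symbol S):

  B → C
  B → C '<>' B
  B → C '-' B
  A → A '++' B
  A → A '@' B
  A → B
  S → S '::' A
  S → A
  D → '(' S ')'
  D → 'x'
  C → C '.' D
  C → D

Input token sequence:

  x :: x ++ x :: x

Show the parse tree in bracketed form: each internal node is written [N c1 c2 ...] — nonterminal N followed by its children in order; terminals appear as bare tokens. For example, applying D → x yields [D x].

[S [S [S [A [B [C [D x]]]]] :: [A [A [B [C [D x]]]] ++ [B [C [D x]]]]] :: [A [B [C [D x]]]]]

S
S :: A
S :: A :: A
A :: A :: A
B :: A :: A
C :: A :: A
D :: A :: A
x :: A :: A
x :: A ++ B :: A
x :: B ++ B :: A
x :: C ++ B :: A
x :: D ++ B :: A
x :: x ++ B :: A
x :: x ++ C :: A
x :: x ++ D :: A
x :: x ++ x :: A
x :: x ++ x :: B
x :: x ++ x :: C
x :: x ++ x :: D
x :: x ++ x :: x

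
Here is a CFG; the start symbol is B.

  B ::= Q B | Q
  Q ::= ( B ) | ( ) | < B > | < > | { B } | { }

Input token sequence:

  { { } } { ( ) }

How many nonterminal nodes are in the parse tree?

[B [Q { [B [Q { }]] }] [B [Q { [B [Q ( )]] }]]]

8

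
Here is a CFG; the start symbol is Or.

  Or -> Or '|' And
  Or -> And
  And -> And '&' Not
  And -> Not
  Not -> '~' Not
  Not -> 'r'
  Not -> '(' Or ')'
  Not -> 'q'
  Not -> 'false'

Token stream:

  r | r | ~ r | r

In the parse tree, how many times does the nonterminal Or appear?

[Or [Or [Or [Or [And [Not r]]] | [And [Not r]]] | [And [Not ~ [Not r]]]] | [And [Not r]]]

4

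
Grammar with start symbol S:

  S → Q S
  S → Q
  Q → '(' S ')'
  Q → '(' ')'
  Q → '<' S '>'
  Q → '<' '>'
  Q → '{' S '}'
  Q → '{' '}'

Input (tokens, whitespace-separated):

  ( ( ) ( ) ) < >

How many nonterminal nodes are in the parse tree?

8

[S [Q ( [S [Q ( )] [S [Q ( )]]] )] [S [Q < >]]]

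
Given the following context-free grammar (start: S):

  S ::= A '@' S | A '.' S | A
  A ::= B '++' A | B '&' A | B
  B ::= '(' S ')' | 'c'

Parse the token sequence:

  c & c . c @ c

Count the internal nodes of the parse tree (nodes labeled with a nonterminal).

11

[S [A [B c] & [A [B c]]] . [S [A [B c]] @ [S [A [B c]]]]]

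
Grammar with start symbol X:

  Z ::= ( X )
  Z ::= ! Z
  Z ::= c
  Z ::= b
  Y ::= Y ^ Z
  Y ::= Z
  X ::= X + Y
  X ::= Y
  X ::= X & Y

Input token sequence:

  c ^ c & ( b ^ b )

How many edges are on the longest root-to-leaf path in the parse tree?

7

[X [X [Y [Y [Z c]] ^ [Z c]]] & [Y [Z ( [X [Y [Y [Z b]] ^ [Z b]]] )]]]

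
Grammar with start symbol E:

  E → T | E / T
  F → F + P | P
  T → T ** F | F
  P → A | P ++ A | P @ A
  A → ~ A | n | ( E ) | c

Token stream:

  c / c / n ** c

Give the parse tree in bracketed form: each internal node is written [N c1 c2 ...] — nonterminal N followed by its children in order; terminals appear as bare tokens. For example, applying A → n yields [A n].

E
E / T
E / T / T
T / T / T
F / T / T
P / T / T
A / T / T
c / T / T
c / F / T
c / P / T
c / A / T
c / c / T
c / c / T ** F
c / c / F ** F
c / c / P ** F
c / c / A ** F
c / c / n ** F
c / c / n ** P
c / c / n ** A
c / c / n ** c

[E [E [E [T [F [P [A c]]]]] / [T [F [P [A c]]]]] / [T [T [F [P [A n]]]] ** [F [P [A c]]]]]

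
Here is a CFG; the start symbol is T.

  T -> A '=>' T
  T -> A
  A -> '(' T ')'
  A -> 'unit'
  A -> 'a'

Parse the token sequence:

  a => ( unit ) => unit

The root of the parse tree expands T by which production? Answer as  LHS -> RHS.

[T [A a] => [T [A ( [T [A unit]] )] => [T [A unit]]]]

T -> A '=>' T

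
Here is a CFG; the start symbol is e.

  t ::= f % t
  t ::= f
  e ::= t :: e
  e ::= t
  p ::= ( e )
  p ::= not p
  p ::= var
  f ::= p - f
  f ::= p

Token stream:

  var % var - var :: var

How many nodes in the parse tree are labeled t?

3

[e [t [f [p var]] % [t [f [p var] - [f [p var]]]]] :: [e [t [f [p var]]]]]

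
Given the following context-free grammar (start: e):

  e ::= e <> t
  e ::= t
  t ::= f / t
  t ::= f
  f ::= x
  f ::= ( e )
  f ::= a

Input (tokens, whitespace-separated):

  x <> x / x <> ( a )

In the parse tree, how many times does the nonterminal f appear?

[e [e [e [t [f x]]] <> [t [f x] / [t [f x]]]] <> [t [f ( [e [t [f a]]] )]]]

5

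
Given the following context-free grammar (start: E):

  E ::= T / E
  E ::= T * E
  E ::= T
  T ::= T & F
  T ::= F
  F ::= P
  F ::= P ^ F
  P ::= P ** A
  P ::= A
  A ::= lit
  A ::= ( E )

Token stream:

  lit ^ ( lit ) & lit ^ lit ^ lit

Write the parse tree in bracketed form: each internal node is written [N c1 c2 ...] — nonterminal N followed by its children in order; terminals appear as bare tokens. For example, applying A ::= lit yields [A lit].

[E [T [T [F [P [A lit]] ^ [F [P [A ( [E [T [F [P [A lit]]]]] )]]]]] & [F [P [A lit]] ^ [F [P [A lit]] ^ [F [P [A lit]]]]]]]

E
T
T & F
F & F
P ^ F & F
A ^ F & F
lit ^ F & F
lit ^ P & F
lit ^ A & F
lit ^ ( E ) & F
lit ^ ( T ) & F
lit ^ ( F ) & F
lit ^ ( P ) & F
lit ^ ( A ) & F
lit ^ ( lit ) & F
lit ^ ( lit ) & P ^ F
lit ^ ( lit ) & A ^ F
lit ^ ( lit ) & lit ^ F
lit ^ ( lit ) & lit ^ P ^ F
lit ^ ( lit ) & lit ^ A ^ F
lit ^ ( lit ) & lit ^ lit ^ F
lit ^ ( lit ) & lit ^ lit ^ P
lit ^ ( lit ) & lit ^ lit ^ A
lit ^ ( lit ) & lit ^ lit ^ lit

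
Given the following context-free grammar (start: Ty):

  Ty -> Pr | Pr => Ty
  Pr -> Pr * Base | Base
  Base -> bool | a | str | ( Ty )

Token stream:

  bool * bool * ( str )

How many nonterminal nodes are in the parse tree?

10

[Ty [Pr [Pr [Pr [Base bool]] * [Base bool]] * [Base ( [Ty [Pr [Base str]]] )]]]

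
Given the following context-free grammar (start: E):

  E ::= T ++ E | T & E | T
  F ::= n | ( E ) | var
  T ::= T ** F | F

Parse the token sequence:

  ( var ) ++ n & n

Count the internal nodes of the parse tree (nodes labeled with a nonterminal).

12

[E [T [F ( [E [T [F var]]] )]] ++ [E [T [F n]] & [E [T [F n]]]]]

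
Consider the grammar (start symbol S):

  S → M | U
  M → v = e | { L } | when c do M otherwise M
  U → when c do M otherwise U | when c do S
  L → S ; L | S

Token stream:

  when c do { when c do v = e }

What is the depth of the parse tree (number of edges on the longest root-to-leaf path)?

9

[S [U when c do [S [M { [L [S [U when c do [S [M v = e]]]]] }]]]]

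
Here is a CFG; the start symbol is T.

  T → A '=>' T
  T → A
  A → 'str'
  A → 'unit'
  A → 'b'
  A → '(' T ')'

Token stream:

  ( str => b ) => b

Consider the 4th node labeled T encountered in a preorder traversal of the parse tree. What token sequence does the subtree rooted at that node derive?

[T [A ( [T [A str] => [T [A b]]] )] => [T [A b]]]

b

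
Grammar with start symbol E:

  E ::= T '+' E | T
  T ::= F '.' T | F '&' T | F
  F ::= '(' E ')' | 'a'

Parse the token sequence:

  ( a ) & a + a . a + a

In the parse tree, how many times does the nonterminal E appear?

4

[E [T [F ( [E [T [F a]]] )] & [T [F a]]] + [E [T [F a] . [T [F a]]] + [E [T [F a]]]]]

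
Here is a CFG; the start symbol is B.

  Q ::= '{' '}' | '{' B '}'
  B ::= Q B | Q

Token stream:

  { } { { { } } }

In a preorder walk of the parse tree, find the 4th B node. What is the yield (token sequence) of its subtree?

[B [Q { }] [B [Q { [B [Q { [B [Q { }]] }]] }]]]

{ }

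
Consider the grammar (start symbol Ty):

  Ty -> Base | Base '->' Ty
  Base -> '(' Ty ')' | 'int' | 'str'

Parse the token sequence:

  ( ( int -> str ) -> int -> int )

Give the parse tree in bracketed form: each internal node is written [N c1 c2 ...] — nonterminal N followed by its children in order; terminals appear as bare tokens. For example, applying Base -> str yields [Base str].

Ty
Base
( Ty )
( Base -> Ty )
( ( Ty ) -> Ty )
( ( Base -> Ty ) -> Ty )
( ( int -> Ty ) -> Ty )
( ( int -> Base ) -> Ty )
( ( int -> str ) -> Ty )
( ( int -> str ) -> Base -> Ty )
( ( int -> str ) -> int -> Ty )
( ( int -> str ) -> int -> Base )
( ( int -> str ) -> int -> int )

[Ty [Base ( [Ty [Base ( [Ty [Base int] -> [Ty [Base str]]] )] -> [Ty [Base int] -> [Ty [Base int]]]] )]]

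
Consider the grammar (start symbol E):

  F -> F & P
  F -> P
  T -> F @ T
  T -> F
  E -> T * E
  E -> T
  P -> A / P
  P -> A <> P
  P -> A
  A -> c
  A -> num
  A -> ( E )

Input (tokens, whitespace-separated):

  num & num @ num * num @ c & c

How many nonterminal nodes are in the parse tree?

24

[E [T [F [F [P [A num]]] & [P [A num]]] @ [T [F [P [A num]]]]] * [E [T [F [P [A num]]] @ [T [F [F [P [A c]]] & [P [A c]]]]]]]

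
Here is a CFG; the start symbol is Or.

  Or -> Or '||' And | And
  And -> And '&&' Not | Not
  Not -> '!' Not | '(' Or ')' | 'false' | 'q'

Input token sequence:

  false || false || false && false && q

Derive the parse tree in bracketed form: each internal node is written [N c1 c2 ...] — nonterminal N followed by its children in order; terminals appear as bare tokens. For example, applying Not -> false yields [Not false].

Or
Or || And
Or || And || And
And || And || And
Not || And || And
false || And || And
false || Not || And
false || false || And
false || false || And && Not
false || false || And && Not && Not
false || false || Not && Not && Not
false || false || false && Not && Not
false || false || false && false && Not
false || false || false && false && q

[Or [Or [Or [And [Not false]]] || [And [Not false]]] || [And [And [And [Not false]] && [Not false]] && [Not q]]]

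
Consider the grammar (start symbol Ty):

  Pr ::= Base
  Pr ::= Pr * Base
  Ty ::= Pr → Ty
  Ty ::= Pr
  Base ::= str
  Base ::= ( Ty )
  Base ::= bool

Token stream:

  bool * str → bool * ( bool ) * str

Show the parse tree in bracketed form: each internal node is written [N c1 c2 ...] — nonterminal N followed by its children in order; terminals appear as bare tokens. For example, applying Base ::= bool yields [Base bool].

[Ty [Pr [Pr [Base bool]] * [Base str]] → [Ty [Pr [Pr [Pr [Base bool]] * [Base ( [Ty [Pr [Base bool]]] )]] * [Base str]]]]

Ty
Pr → Ty
Pr * Base → Ty
Base * Base → Ty
bool * Base → Ty
bool * str → Ty
bool * str → Pr
bool * str → Pr * Base
bool * str → Pr * Base * Base
bool * str → Base * Base * Base
bool * str → bool * Base * Base
bool * str → bool * ( Ty ) * Base
bool * str → bool * ( Pr ) * Base
bool * str → bool * ( Base ) * Base
bool * str → bool * ( bool ) * Base
bool * str → bool * ( bool ) * str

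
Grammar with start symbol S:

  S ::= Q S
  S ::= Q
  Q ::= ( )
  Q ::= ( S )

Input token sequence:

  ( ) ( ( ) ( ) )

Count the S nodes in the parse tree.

4

[S [Q ( )] [S [Q ( [S [Q ( )] [S [Q ( )]]] )]]]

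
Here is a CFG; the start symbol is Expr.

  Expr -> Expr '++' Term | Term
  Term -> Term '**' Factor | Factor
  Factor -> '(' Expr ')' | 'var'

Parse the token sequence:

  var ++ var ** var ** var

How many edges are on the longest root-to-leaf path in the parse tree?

5

[Expr [Expr [Term [Factor var]]] ++ [Term [Term [Term [Factor var]] ** [Factor var]] ** [Factor var]]]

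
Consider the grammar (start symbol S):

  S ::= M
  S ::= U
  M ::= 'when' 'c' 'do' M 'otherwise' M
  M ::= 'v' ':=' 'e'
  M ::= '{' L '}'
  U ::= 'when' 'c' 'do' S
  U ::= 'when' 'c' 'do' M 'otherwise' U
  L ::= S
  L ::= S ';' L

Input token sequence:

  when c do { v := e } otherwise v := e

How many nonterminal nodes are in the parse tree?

7

[S [M when c do [M { [L [S [M v := e]]] }] otherwise [M v := e]]]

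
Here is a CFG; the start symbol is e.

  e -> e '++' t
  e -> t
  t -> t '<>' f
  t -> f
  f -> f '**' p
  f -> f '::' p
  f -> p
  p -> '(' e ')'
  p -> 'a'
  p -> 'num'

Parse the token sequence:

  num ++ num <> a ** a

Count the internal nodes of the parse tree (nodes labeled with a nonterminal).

[e [e [t [f [p num]]]] ++ [t [t [f [p num]]] <> [f [f [p a]] ** [p a]]]]

13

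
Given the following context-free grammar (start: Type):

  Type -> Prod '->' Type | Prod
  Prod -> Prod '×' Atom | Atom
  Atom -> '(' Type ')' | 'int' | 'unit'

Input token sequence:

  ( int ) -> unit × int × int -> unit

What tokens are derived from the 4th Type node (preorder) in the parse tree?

unit

[Type [Prod [Atom ( [Type [Prod [Atom int]]] )]] -> [Type [Prod [Prod [Prod [Atom unit]] × [Atom int]] × [Atom int]] -> [Type [Prod [Atom unit]]]]]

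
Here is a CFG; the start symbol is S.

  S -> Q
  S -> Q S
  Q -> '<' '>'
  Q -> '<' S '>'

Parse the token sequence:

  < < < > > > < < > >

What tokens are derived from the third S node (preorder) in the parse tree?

< >

[S [Q < [S [Q < [S [Q < >]] >]] >] [S [Q < [S [Q < >]] >]]]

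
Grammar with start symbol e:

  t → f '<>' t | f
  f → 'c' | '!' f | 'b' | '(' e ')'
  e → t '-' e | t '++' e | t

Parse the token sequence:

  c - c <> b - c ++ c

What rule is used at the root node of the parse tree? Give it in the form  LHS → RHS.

e → t '-' e

[e [t [f c]] - [e [t [f c] <> [t [f b]]] - [e [t [f c]] ++ [e [t [f c]]]]]]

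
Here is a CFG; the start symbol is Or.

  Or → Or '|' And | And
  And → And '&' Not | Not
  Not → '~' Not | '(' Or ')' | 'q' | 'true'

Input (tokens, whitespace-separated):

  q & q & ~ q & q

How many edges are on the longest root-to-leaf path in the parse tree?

[Or [And [And [And [And [Not q]] & [Not q]] & [Not ~ [Not q]]] & [Not q]]]

6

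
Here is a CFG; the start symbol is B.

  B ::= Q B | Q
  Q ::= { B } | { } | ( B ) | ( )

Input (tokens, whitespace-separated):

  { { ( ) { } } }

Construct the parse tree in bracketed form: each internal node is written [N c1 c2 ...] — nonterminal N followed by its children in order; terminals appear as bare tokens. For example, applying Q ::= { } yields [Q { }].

[B [Q { [B [Q { [B [Q ( )] [B [Q { }]]] }]] }]]

B
Q
{ B }
{ Q }
{ { B } }
{ { Q B } }
{ { ( ) B } }
{ { ( ) Q } }
{ { ( ) { } } }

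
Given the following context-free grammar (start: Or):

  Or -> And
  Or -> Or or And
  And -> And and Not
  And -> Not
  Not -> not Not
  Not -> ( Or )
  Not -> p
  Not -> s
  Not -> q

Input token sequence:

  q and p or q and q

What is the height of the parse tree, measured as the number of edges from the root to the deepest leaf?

[Or [Or [And [And [Not q]] and [Not p]]] or [And [And [Not q]] and [Not q]]]

5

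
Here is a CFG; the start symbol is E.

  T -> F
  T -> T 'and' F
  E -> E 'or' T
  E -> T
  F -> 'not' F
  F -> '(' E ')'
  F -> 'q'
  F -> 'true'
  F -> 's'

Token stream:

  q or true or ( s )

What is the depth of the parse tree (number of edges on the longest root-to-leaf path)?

[E [E [E [T [F q]]] or [T [F true]]] or [T [F ( [E [T [F s]]] )]]]

6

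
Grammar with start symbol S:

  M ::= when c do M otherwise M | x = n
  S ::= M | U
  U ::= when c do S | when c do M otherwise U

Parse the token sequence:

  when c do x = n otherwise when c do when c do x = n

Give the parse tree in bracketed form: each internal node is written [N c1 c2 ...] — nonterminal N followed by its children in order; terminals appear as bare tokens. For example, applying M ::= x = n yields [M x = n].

S
U
when c do M otherwise U
when c do x = n otherwise U
when c do x = n otherwise when c do S
when c do x = n otherwise when c do U
when c do x = n otherwise when c do when c do S
when c do x = n otherwise when c do when c do M
when c do x = n otherwise when c do when c do x = n

[S [U when c do [M x = n] otherwise [U when c do [S [U when c do [S [M x = n]]]]]]]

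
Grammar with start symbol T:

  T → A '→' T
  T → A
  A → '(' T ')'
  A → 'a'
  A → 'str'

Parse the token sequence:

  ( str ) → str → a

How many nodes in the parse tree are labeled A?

[T [A ( [T [A str]] )] → [T [A str] → [T [A a]]]]

4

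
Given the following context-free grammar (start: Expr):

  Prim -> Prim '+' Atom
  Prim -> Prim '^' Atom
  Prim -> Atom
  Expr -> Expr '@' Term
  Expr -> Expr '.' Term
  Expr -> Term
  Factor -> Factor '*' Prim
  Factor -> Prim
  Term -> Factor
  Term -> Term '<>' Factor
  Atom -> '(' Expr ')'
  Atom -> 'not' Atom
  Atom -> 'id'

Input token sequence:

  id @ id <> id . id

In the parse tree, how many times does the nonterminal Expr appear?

3

[Expr [Expr [Expr [Term [Factor [Prim [Atom id]]]]] @ [Term [Term [Factor [Prim [Atom id]]]] <> [Factor [Prim [Atom id]]]]] . [Term [Factor [Prim [Atom id]]]]]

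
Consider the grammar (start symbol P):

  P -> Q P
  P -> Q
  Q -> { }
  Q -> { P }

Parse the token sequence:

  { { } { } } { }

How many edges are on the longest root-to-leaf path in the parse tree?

[P [Q { [P [Q { }] [P [Q { }]]] }] [P [Q { }]]]

5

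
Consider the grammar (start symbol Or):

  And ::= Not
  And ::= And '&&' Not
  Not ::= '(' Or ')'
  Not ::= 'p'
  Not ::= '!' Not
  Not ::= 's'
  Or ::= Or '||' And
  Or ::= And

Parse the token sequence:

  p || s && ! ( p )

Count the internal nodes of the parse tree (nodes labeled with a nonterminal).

12

[Or [Or [And [Not p]]] || [And [And [Not s]] && [Not ! [Not ( [Or [And [Not p]]] )]]]]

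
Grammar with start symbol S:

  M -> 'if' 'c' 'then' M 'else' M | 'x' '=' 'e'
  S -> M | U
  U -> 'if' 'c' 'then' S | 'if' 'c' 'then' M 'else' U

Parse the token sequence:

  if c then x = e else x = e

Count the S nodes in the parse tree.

[S [M if c then [M x = e] else [M x = e]]]

1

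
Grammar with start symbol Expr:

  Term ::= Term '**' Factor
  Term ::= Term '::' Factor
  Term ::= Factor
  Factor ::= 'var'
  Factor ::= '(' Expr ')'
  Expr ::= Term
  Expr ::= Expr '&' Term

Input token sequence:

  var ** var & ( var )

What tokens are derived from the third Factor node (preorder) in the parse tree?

[Expr [Expr [Term [Term [Factor var]] ** [Factor var]]] & [Term [Factor ( [Expr [Term [Factor var]]] )]]]

( var )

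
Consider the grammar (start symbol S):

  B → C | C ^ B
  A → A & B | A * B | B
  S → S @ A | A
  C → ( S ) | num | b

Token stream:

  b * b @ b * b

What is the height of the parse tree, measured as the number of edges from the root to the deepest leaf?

6

[S [S [A [A [B [C b]]] * [B [C b]]]] @ [A [A [B [C b]]] * [B [C b]]]]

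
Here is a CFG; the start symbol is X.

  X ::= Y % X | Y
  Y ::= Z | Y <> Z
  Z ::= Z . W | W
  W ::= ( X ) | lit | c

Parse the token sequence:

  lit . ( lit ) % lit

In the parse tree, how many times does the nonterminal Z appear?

[X [Y [Z [Z [W lit]] . [W ( [X [Y [Z [W lit]]]] )]]] % [X [Y [Z [W lit]]]]]

4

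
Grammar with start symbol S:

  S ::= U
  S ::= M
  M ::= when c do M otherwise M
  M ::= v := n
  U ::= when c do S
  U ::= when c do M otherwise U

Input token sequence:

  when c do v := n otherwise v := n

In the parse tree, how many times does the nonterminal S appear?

1

[S [M when c do [M v := n] otherwise [M v := n]]]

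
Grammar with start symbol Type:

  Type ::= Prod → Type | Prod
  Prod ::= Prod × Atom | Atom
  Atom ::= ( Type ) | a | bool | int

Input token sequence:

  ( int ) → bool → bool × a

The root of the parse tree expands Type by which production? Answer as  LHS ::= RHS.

Type ::= Prod → Type

[Type [Prod [Atom ( [Type [Prod [Atom int]]] )]] → [Type [Prod [Atom bool]] → [Type [Prod [Prod [Atom bool]] × [Atom a]]]]]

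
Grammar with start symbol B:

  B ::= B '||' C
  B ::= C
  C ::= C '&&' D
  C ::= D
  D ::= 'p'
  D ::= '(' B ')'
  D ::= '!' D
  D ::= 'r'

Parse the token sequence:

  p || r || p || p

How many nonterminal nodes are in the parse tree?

12

[B [B [B [B [C [D p]]] || [C [D r]]] || [C [D p]]] || [C [D p]]]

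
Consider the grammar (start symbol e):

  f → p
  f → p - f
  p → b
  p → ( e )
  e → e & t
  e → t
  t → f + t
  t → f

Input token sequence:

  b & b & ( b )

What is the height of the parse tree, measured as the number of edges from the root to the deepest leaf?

8

[e [e [e [t [f [p b]]]] & [t [f [p b]]]] & [t [f [p ( [e [t [f [p b]]]] )]]]]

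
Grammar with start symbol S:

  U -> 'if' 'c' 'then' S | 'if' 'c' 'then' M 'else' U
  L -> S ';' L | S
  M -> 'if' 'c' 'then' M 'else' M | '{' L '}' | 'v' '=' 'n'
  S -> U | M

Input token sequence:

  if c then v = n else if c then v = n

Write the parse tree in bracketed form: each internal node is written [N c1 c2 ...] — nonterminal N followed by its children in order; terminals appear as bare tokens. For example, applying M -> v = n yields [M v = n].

S
U
if c then M else U
if c then v = n else U
if c then v = n else if c then S
if c then v = n else if c then M
if c then v = n else if c then v = n

[S [U if c then [M v = n] else [U if c then [S [M v = n]]]]]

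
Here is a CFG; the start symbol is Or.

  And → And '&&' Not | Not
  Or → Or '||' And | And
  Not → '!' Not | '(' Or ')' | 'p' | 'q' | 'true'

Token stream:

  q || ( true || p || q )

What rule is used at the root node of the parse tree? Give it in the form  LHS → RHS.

[Or [Or [And [Not q]]] || [And [Not ( [Or [Or [Or [And [Not true]]] || [And [Not p]]] || [And [Not q]]] )]]]

Or → Or '||' And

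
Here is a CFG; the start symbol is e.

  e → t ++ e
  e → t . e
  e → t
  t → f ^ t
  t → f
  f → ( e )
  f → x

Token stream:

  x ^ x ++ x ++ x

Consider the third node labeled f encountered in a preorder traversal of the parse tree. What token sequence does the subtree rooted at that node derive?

[e [t [f x] ^ [t [f x]]] ++ [e [t [f x]] ++ [e [t [f x]]]]]

x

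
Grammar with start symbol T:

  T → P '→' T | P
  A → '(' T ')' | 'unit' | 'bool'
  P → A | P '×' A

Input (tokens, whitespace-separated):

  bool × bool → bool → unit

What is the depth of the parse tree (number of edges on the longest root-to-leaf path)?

[T [P [P [A bool]] × [A bool]] → [T [P [A bool]] → [T [P [A unit]]]]]

5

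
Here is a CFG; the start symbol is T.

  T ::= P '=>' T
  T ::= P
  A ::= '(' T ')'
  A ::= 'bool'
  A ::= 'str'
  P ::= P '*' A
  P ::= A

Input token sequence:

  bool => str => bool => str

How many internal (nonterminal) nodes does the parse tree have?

12

[T [P [A bool]] => [T [P [A str]] => [T [P [A bool]] => [T [P [A str]]]]]]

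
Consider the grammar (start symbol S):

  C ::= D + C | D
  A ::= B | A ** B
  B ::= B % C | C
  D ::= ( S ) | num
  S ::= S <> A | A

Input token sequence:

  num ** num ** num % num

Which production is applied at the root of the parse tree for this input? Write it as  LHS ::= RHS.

[S [A [A [A [B [C [D num]]]] ** [B [C [D num]]]] ** [B [B [C [D num]]] % [C [D num]]]]]

S ::= A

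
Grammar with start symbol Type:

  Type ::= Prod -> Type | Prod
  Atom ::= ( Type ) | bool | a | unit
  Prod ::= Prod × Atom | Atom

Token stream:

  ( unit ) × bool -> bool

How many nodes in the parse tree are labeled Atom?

4

[Type [Prod [Prod [Atom ( [Type [Prod [Atom unit]]] )]] × [Atom bool]] -> [Type [Prod [Atom bool]]]]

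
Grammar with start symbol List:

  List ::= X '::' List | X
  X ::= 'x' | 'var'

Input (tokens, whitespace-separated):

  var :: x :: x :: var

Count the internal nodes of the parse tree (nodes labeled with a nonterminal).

[List [X var] :: [List [X x] :: [List [X x] :: [List [X var]]]]]

8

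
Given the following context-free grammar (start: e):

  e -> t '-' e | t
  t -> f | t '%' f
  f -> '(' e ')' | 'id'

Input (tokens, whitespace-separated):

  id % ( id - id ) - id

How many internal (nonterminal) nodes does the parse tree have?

[e [t [t [f id]] % [f ( [e [t [f id]] - [e [t [f id]]]] )]] - [e [t [f id]]]]

14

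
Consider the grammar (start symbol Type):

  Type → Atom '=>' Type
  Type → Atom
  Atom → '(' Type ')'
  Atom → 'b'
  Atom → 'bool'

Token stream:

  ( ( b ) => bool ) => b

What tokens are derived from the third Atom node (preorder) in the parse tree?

[Type [Atom ( [Type [Atom ( [Type [Atom b]] )] => [Type [Atom bool]]] )] => [Type [Atom b]]]

b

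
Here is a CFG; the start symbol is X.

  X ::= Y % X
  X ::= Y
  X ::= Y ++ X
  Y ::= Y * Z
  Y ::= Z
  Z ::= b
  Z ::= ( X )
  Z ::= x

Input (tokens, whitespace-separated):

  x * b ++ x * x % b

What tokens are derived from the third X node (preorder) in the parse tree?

b

[X [Y [Y [Z x]] * [Z b]] ++ [X [Y [Y [Z x]] * [Z x]] % [X [Y [Z b]]]]]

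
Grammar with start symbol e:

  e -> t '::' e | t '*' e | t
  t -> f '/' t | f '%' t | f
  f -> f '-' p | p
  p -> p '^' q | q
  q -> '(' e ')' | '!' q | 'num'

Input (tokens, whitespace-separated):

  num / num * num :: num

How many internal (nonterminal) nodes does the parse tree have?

19

[e [t [f [p [q num]]] / [t [f [p [q num]]]]] * [e [t [f [p [q num]]]] :: [e [t [f [p [q num]]]]]]]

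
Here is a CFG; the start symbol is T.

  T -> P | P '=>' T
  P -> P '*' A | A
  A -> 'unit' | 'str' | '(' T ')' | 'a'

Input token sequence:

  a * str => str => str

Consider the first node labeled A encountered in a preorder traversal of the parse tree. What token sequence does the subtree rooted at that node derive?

a

[T [P [P [A a]] * [A str]] => [T [P [A str]] => [T [P [A str]]]]]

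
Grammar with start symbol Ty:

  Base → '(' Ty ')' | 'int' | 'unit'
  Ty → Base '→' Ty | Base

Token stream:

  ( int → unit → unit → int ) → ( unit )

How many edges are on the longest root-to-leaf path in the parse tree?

7

[Ty [Base ( [Ty [Base int] → [Ty [Base unit] → [Ty [Base unit] → [Ty [Base int]]]]] )] → [Ty [Base ( [Ty [Base unit]] )]]]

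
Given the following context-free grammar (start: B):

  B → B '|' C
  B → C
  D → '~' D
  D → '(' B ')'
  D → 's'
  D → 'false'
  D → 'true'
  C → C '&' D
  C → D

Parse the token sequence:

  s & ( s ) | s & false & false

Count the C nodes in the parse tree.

[B [B [C [C [D s]] & [D ( [B [C [D s]]] )]]] | [C [C [C [D s]] & [D false]] & [D false]]]

6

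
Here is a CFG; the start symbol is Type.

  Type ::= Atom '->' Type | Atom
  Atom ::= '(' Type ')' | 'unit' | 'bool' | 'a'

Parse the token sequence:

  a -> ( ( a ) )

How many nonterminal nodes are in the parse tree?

8

[Type [Atom a] -> [Type [Atom ( [Type [Atom ( [Type [Atom a]] )]] )]]]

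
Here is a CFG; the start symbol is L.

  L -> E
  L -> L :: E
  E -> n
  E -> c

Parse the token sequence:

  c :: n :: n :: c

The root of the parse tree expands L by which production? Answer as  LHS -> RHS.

[L [L [L [L [E c]] :: [E n]] :: [E n]] :: [E c]]

L -> L :: E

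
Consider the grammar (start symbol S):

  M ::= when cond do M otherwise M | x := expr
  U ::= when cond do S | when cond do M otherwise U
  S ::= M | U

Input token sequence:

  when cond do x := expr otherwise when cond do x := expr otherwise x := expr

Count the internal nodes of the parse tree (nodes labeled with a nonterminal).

[S [M when cond do [M x := expr] otherwise [M when cond do [M x := expr] otherwise [M x := expr]]]]

6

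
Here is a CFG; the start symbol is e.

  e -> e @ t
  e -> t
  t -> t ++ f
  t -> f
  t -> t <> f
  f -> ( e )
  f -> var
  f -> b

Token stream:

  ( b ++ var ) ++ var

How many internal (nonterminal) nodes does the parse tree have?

10

[e [t [t [f ( [e [t [t [f b]] ++ [f var]]] )]] ++ [f var]]]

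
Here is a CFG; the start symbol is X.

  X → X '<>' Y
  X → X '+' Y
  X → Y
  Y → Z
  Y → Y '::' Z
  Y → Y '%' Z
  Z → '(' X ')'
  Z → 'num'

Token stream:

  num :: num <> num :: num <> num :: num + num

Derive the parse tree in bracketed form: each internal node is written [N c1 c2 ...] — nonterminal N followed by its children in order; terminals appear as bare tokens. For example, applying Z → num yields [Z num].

X
X + Y
X <> Y + Y
X <> Y <> Y + Y
Y <> Y <> Y + Y
Y :: Z <> Y <> Y + Y
Z :: Z <> Y <> Y + Y
num :: Z <> Y <> Y + Y
num :: num <> Y <> Y + Y
num :: num <> Y :: Z <> Y + Y
num :: num <> Z :: Z <> Y + Y
num :: num <> num :: Z <> Y + Y
num :: num <> num :: num <> Y + Y
num :: num <> num :: num <> Y :: Z + Y
num :: num <> num :: num <> Z :: Z + Y
num :: num <> num :: num <> num :: Z + Y
num :: num <> num :: num <> num :: num + Y
num :: num <> num :: num <> num :: num + Z
num :: num <> num :: num <> num :: num + num

[X [X [X [X [Y [Y [Z num]] :: [Z num]]] <> [Y [Y [Z num]] :: [Z num]]] <> [Y [Y [Z num]] :: [Z num]]] + [Y [Z num]]]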